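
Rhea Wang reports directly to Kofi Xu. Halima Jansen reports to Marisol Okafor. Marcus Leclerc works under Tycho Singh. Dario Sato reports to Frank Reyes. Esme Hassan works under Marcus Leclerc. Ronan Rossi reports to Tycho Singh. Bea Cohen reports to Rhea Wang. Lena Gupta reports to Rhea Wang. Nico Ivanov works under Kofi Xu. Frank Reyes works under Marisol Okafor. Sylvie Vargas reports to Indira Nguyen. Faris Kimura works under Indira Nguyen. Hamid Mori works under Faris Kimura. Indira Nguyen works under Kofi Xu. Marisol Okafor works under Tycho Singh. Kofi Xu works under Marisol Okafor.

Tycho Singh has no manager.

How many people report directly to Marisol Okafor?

Marisol Okafor directly manages Kofi Xu, Halima Jansen, Frank Reyes. That is 3 direct reports.

3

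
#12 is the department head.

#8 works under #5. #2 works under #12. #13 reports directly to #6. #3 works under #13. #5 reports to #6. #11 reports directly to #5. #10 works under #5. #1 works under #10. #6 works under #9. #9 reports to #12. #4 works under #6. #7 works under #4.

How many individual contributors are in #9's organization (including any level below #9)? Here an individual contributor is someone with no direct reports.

The people in #9's organization with no one reporting to them are #7, #3, #8, #11, #1. That is 5.

5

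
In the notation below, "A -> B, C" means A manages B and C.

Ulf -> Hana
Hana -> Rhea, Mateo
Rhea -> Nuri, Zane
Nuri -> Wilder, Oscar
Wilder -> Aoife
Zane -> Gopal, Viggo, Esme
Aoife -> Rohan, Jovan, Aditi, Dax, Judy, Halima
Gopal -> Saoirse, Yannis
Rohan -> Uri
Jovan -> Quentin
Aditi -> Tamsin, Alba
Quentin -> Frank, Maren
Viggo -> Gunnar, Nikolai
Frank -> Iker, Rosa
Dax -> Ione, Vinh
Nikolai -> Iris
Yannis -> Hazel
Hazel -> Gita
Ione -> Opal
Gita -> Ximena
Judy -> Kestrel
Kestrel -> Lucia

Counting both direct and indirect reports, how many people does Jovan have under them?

5

Jovan directly manages Quentin. Under Quentin: Maren, Frank, Rosa, Iker (4). That's 5 in total.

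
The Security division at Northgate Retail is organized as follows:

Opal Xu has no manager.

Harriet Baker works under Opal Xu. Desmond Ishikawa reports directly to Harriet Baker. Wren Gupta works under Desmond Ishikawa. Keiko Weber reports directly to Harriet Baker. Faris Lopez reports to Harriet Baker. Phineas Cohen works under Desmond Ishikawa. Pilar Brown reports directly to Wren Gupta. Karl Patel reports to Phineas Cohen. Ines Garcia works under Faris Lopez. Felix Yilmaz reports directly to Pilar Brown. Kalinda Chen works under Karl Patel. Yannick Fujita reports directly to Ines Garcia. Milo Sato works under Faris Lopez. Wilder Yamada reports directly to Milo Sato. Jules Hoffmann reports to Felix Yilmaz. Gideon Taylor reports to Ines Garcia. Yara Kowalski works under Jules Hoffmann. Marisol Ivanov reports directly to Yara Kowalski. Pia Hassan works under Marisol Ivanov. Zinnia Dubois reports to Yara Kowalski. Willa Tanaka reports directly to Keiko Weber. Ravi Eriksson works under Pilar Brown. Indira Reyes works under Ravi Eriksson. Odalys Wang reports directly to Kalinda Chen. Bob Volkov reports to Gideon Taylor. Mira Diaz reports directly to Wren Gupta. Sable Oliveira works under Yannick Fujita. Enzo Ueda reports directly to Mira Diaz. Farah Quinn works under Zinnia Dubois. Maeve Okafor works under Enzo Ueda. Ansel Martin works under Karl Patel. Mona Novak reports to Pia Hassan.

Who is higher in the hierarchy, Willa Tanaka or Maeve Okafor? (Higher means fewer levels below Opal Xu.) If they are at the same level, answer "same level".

Willa Tanaka

Willa Tanaka is 3 levels below Opal Xu; Maeve Okafor is 6. Willa Tanaka is higher.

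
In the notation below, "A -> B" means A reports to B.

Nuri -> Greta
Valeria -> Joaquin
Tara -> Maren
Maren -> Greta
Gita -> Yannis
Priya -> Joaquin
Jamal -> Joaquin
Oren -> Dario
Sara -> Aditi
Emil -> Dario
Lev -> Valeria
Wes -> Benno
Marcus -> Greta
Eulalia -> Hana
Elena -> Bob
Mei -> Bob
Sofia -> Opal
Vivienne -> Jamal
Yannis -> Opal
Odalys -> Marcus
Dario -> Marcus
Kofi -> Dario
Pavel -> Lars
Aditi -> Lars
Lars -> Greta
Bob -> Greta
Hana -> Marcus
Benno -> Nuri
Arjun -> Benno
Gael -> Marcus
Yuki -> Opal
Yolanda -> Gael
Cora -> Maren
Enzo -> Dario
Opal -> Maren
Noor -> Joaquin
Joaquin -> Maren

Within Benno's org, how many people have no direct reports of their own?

The people in Benno's organization with no one reporting to them are Arjun, Wes. That is 2.

2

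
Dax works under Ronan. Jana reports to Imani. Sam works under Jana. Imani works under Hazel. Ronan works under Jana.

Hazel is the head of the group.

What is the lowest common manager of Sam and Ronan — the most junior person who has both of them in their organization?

Sam's chain of managers is Jana, Imani, Hazel. Ronan's chain of managers is Jana, Imani, Hazel. The first manager that appears in both chains is Jana.

Jana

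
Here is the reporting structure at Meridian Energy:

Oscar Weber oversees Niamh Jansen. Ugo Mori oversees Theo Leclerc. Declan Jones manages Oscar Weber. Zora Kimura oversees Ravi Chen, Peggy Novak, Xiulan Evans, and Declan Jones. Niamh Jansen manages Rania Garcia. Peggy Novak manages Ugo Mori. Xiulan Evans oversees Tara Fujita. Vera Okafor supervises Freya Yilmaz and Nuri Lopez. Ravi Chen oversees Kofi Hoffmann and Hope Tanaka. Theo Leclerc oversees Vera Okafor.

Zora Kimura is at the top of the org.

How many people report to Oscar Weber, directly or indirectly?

2

Oscar Weber directly manages Niamh Jansen. Under Niamh Jansen: Rania Garcia (1). That's 2 in total.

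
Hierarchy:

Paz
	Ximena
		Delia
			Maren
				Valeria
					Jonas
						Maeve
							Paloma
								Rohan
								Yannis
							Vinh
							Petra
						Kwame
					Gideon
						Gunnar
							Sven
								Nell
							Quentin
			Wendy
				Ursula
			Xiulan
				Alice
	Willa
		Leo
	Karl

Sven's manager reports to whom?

Sven reports to Gunnar, and Gunnar reports to Gideon. So Sven's skip-level manager is Gideon.

Gideon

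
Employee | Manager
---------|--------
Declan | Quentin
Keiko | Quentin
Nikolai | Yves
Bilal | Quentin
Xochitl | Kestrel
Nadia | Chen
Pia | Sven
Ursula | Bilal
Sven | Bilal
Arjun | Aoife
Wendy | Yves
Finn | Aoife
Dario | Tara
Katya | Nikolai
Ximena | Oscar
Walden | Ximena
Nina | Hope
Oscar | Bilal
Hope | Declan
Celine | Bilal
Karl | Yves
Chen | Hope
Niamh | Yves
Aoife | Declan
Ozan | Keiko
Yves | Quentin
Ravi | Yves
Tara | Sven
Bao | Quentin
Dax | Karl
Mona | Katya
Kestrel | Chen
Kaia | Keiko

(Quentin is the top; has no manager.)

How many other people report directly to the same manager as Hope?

1

Hope reports to Declan. Declan's other direct reports are Aoife — 1 peer.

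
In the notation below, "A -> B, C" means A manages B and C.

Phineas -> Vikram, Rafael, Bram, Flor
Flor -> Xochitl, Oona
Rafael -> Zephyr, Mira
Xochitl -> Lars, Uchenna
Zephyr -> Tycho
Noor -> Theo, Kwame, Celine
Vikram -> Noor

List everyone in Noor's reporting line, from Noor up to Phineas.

Noor reports to Vikram. Vikram reports to Phineas. Phineas is at the top.

Noor -> Vikram -> Phineas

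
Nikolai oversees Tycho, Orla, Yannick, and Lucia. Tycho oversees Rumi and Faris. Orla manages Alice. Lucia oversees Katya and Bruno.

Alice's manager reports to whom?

Alice reports to Orla, and Orla reports to Nikolai. So Alice's skip-level manager is Nikolai.

Nikolai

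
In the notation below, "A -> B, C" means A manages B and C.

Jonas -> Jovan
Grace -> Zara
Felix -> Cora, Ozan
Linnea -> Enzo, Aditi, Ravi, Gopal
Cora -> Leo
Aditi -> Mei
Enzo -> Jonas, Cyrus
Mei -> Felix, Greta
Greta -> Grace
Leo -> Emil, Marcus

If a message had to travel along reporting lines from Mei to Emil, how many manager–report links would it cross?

4

Emil is in Mei's organization: the chain from Emil up to Mei is Emil → Leo → Cora → Felix → Mei, which is 4 links.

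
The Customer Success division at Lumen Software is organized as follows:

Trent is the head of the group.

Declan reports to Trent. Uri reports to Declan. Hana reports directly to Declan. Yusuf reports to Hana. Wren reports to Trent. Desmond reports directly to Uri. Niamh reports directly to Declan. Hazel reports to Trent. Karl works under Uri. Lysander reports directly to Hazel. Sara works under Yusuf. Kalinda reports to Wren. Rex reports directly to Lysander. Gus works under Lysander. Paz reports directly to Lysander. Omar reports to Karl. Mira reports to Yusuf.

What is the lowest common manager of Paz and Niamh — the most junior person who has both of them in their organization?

Paz's chain of managers is Lysander, Hazel, Trent. Niamh's chain of managers is Declan, Trent. The first manager that appears in both chains is Trent.

Trent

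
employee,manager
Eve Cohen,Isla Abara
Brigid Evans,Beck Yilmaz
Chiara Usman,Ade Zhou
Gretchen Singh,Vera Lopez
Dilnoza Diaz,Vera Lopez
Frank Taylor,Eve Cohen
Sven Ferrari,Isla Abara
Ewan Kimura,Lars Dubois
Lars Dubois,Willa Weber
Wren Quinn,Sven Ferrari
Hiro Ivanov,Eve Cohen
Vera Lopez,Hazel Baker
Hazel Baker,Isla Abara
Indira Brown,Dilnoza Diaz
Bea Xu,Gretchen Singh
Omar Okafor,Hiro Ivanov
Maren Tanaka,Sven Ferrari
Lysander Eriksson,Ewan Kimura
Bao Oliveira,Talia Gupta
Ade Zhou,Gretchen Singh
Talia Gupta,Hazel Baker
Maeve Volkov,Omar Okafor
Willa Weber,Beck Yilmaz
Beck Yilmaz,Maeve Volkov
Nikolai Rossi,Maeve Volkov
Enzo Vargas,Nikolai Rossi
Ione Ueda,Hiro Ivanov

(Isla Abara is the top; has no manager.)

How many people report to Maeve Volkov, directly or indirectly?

8

Maeve Volkov directly manages Beck Yilmaz, Nikolai Rossi. Under Beck Yilmaz: Brigid Evans, Willa Weber, Lars Dubois, Ewan Kimura, Lysander Eriksson (5). Under Nikolai Rossi: Enzo Vargas (1). So Maeve Volkov's organization is 2 direct reports plus everyone under them: 6 + 2 = 8.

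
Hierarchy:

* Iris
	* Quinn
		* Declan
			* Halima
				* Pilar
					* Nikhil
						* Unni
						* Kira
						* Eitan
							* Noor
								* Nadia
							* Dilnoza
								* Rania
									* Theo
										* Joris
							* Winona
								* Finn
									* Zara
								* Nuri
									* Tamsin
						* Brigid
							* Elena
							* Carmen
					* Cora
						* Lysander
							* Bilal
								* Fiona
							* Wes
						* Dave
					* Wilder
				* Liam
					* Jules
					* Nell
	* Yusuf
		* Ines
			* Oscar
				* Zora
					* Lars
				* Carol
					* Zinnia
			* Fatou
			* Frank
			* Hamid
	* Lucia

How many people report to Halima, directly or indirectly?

Halima directly manages Pilar, Liam. Under Pilar: Wilder, Cora, Dave, Lysander, Wes, Bilal, Fiona, Nikhil, Brigid, Carmen, Elena, Eitan, Winona, Nuri, Tamsin, Finn, Zara, Dilnoza, Rania, Theo, Joris, Noor, Nadia, Kira, Unni (25). Under Liam: Nell, Jules (2). So Halima's organization is 2 direct reports plus everyone under them: 26 + 3 = 29.

29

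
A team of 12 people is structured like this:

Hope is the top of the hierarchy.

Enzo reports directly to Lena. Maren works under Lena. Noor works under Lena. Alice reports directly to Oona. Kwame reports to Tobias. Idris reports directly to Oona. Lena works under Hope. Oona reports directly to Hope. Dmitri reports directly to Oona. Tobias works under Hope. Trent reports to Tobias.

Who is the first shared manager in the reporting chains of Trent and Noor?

Trent's chain of managers is Tobias, Hope. Noor's chain of managers is Lena, Hope. The first manager that appears in both chains is Hope.

Hope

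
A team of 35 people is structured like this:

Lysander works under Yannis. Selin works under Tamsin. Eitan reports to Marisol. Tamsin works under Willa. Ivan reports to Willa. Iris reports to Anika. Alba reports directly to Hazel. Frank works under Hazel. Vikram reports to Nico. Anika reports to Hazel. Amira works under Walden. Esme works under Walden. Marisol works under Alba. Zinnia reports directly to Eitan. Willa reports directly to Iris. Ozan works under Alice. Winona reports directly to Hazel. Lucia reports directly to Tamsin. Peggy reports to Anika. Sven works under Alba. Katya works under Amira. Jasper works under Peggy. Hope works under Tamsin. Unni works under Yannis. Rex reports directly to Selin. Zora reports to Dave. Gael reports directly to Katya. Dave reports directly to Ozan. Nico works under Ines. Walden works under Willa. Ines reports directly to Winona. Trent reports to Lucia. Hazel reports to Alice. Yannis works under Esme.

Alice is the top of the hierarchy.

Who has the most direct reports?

Direct-report counts: Alice has 2; Ozan has 1; Dave has 1; Hazel has 4; Winona has 1; Ines has 1; Nico has 1; Anika has 2; Peggy has 1; Iris has 1; Willa has 3; Tamsin has 3; Selin has 1; Lucia has 1; Walden has 2; Amira has 1; Katya has 1; Esme has 1; Yannis has 2; Alba has 2; Marisol has 1; Eitan has 1. The largest is 4, held by Hazel.

Hazel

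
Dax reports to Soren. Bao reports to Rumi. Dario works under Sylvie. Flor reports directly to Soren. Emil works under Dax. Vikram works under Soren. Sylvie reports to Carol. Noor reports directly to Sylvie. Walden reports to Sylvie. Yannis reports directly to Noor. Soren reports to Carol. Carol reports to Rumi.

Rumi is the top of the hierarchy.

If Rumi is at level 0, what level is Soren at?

Chain from Soren up to Rumi: Soren → Carol → Rumi. That is 2 steps up, so Soren is 2 levels below Rumi.

2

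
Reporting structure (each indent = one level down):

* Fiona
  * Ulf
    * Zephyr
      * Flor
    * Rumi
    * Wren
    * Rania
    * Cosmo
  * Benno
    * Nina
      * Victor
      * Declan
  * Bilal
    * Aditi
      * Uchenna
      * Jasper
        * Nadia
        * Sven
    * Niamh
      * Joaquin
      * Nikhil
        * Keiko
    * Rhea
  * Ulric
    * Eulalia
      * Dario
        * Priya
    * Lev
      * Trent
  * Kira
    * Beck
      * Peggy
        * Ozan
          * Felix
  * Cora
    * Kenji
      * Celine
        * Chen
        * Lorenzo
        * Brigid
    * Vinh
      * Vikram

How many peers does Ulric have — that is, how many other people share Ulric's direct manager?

Ulric reports to Fiona. Fiona's other direct reports are Ulf, Benno, Bilal, Kira, Cora — 5 peers.

5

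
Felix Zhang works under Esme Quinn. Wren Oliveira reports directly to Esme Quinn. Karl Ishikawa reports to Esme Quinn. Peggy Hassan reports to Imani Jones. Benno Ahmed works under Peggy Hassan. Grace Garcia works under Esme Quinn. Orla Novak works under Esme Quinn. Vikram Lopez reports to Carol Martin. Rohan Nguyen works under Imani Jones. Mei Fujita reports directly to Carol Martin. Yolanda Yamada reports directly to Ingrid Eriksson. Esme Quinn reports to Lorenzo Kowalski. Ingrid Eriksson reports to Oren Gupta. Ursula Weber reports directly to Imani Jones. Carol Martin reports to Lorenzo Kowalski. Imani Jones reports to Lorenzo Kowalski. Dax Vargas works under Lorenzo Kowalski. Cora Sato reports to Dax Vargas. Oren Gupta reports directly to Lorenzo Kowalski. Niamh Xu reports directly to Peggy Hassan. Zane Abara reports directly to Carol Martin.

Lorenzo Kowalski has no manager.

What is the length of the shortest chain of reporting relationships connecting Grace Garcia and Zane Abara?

4

Grace Garcia is 2 levels below Lorenzo Kowalski, and Zane Abara is 2 levels below Lorenzo Kowalski (their lowest common manager). The shortest path runs up from Grace Garcia to Lorenzo Kowalski and back down to Zane Abara: 2 + 2 = 4 links.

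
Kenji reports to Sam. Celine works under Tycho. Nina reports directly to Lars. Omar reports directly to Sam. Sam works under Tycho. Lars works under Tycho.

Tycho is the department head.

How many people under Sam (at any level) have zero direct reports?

The people in Sam's organization with no one reporting to them are Omar, Kenji. That is 2.

2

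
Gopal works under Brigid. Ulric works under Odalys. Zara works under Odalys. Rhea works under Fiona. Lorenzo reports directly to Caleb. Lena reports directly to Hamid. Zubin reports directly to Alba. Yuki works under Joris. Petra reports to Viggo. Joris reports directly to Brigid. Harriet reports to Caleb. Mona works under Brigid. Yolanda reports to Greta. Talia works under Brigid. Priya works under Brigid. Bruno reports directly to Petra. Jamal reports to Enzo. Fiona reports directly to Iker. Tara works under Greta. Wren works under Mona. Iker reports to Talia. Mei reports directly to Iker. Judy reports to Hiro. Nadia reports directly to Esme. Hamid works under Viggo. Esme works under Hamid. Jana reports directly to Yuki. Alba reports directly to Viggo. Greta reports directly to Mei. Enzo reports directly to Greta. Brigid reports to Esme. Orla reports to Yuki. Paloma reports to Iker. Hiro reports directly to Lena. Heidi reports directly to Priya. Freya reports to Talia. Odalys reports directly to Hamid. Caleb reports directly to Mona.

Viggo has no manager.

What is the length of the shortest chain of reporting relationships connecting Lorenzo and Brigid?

3

Lorenzo is in Brigid's organization: the chain from Lorenzo up to Brigid is Lorenzo → Caleb → Mona → Brigid, which is 3 links.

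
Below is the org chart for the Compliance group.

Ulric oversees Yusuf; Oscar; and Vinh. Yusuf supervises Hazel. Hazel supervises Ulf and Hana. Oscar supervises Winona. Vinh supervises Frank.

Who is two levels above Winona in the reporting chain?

Winona reports to Oscar, and Oscar reports to Ulric. So Winona's skip-level manager is Ulric.

Ulric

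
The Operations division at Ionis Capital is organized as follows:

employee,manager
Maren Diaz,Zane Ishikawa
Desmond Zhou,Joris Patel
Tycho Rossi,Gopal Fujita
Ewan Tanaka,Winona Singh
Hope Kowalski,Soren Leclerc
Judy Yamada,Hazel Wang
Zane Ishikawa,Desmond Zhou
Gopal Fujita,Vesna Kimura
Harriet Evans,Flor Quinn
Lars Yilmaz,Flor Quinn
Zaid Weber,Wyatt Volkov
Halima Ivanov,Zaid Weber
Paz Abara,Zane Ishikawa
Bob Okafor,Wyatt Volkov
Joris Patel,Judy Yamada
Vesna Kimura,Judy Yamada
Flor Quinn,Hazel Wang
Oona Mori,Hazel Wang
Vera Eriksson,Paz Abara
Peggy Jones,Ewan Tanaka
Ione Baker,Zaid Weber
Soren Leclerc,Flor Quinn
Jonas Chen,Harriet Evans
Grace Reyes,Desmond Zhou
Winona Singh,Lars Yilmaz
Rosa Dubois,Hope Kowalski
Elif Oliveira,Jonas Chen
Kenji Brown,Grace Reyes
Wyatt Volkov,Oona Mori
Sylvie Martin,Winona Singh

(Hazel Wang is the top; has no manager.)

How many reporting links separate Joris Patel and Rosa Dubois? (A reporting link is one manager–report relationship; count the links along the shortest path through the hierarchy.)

Joris Patel is 2 levels below Hazel Wang, and Rosa Dubois is 4 levels below Hazel Wang (their lowest common manager). The shortest path runs up from Joris Patel to Hazel Wang and back down to Rosa Dubois: 2 + 4 = 6 links.

6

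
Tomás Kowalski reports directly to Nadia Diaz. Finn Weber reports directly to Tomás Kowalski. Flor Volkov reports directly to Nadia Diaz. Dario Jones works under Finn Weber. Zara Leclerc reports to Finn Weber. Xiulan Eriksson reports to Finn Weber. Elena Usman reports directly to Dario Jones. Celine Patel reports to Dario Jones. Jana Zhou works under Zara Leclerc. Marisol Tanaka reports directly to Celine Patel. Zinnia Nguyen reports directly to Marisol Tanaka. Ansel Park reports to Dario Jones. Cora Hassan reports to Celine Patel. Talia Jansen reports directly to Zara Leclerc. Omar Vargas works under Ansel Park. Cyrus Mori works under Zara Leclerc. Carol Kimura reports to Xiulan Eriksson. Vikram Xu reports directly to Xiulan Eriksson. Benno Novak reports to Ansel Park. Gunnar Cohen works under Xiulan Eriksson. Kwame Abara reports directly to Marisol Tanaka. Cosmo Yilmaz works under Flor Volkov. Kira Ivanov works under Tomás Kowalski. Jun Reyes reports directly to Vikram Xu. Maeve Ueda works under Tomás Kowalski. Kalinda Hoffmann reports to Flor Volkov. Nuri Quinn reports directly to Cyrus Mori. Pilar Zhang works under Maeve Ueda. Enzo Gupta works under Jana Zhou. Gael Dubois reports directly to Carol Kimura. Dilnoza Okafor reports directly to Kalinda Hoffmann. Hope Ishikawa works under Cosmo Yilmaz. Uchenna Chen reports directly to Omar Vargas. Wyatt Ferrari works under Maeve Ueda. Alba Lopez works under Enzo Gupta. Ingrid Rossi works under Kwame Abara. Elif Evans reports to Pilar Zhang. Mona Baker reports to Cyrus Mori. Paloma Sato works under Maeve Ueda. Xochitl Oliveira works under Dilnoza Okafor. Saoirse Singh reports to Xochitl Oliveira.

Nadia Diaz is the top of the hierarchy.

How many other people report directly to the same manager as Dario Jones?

2

Dario Jones reports to Finn Weber. Finn Weber's other direct reports are Zara Leclerc, Xiulan Eriksson — 2 peers.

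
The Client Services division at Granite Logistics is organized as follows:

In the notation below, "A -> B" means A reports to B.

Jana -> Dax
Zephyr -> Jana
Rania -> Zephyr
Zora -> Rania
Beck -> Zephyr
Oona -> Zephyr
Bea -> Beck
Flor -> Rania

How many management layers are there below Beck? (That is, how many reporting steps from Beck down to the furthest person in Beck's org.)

The longest chain under Beck runs Beck → Bea, which is 1 level below Beck.

1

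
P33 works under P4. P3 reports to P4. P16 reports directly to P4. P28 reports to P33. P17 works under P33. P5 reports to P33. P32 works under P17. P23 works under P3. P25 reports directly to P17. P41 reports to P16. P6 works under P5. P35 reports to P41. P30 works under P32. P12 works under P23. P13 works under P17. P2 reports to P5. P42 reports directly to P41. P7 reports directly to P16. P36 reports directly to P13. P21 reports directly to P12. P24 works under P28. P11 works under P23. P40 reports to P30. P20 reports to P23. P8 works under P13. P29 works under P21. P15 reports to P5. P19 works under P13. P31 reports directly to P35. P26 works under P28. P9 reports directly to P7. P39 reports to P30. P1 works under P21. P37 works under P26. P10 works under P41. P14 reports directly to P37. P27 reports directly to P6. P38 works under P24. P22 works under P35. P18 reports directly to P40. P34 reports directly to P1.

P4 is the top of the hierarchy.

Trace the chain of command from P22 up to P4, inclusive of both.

P22 -> P35 -> P41 -> P16 -> P4

P22 reports to P35. P35 reports to P41. P41 reports to P16. P16 reports to P4. P4 is at the top.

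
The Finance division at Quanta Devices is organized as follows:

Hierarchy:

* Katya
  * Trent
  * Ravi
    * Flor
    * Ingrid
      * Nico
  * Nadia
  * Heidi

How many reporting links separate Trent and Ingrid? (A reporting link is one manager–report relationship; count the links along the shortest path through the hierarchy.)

Trent is 1 level below Katya, and Ingrid is 2 levels below Katya (their lowest common manager). The shortest path runs up from Trent to Katya and back down to Ingrid: 1 + 2 = 3 links.

3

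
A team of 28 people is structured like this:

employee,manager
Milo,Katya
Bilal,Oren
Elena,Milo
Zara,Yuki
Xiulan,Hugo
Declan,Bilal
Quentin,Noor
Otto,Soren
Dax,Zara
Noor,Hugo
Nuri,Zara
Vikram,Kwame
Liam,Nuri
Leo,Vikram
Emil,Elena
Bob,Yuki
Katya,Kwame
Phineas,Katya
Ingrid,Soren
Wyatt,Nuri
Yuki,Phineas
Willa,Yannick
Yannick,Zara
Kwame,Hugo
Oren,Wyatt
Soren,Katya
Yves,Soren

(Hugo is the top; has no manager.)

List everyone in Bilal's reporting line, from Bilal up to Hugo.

Bilal -> Oren -> Wyatt -> Nuri -> Zara -> Yuki -> Phineas -> Katya -> Kwame -> Hugo

Bilal reports to Oren. Oren reports to Wyatt. Wyatt reports to Nuri. Nuri reports to Zara. Zara reports to Yuki. Yuki reports to Phineas. Phineas reports to Katya. Katya reports to Kwame. Kwame reports to Hugo. Hugo is at the top.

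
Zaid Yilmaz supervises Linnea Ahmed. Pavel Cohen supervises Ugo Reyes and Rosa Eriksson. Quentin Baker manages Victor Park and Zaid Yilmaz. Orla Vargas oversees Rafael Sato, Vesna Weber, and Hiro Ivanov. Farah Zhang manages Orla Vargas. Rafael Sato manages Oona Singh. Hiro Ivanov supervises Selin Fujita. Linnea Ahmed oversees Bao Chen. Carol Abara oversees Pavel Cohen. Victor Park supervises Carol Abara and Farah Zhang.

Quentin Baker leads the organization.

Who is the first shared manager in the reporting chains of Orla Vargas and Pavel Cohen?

Orla Vargas's chain of managers is Farah Zhang, Victor Park, Quentin Baker. Pavel Cohen's chain of managers is Carol Abara, Victor Park, Quentin Baker. The first manager that appears in both chains is Victor Park.

Victor Park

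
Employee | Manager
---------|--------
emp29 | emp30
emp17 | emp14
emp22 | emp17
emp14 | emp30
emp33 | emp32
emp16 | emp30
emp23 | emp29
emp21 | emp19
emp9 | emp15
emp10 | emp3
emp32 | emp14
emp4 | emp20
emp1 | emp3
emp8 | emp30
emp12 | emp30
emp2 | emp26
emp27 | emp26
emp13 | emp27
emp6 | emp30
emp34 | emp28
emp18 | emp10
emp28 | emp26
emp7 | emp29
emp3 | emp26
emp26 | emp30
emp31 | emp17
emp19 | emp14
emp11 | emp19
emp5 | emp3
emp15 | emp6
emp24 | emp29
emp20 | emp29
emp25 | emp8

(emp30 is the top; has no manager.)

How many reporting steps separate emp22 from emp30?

Chain from emp22 up to emp30: emp22 → emp17 → emp14 → emp30. That is 3 steps up, so emp22 is 3 levels below emp30.

3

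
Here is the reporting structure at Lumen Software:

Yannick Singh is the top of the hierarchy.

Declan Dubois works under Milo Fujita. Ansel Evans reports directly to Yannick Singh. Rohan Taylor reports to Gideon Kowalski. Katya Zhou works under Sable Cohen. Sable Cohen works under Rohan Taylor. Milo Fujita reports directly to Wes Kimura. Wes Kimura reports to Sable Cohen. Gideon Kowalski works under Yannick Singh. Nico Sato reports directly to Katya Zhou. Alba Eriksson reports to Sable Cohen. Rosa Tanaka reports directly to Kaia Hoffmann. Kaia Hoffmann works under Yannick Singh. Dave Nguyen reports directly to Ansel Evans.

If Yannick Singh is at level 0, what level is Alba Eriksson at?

4

Chain from Alba Eriksson up to Yannick Singh: Alba Eriksson → Sable Cohen → Rohan Taylor → Gideon Kowalski → Yannick Singh. That is 4 steps up, so Alba Eriksson is 4 levels below Yannick Singh.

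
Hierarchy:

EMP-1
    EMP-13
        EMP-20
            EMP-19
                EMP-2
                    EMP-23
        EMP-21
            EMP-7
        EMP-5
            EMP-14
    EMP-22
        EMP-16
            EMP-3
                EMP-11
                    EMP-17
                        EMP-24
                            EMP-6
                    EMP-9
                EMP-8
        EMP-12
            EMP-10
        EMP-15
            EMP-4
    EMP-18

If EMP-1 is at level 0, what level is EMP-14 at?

3

Chain from EMP-14 up to EMP-1: EMP-14 → EMP-5 → EMP-13 → EMP-1. That is 3 steps up, so EMP-14 is 3 levels below EMP-1.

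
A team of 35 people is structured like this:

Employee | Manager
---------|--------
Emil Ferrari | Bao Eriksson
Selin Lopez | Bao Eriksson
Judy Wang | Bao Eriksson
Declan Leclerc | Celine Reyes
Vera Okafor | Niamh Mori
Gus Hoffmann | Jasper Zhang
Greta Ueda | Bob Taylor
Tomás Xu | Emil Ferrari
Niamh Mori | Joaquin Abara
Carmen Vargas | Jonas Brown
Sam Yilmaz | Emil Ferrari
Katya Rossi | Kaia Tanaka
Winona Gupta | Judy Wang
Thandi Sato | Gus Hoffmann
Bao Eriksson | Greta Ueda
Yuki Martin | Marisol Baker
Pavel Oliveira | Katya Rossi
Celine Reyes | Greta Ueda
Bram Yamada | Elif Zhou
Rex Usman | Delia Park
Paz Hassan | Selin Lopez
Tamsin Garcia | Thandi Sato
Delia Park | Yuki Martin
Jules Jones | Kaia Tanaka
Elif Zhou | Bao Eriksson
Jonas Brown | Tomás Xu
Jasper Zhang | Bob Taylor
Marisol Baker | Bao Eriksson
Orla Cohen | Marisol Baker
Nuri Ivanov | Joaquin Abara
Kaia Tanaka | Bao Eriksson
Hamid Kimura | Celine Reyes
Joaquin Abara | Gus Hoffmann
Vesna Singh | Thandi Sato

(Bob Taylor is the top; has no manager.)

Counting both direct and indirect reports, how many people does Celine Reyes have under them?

2

Celine Reyes directly manages Hamid Kimura, Declan Leclerc. Hamid Kimura has no reports. Declan Leclerc has no reports. So Celine Reyes's organization is 2 direct reports plus everyone under them: 1 + 1 = 2.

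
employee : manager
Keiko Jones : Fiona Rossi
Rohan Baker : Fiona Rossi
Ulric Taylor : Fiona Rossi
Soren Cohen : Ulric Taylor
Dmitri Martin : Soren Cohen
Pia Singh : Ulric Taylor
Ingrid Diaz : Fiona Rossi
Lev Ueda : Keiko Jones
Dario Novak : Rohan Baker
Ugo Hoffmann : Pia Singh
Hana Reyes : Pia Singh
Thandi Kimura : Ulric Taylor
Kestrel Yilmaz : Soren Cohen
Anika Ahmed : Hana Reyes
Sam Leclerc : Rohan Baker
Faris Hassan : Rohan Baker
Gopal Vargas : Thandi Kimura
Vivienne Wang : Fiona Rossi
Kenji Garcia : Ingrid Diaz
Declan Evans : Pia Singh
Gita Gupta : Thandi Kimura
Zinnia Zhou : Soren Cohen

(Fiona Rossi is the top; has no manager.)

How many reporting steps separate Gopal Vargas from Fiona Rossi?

3

Chain from Gopal Vargas up to Fiona Rossi: Gopal Vargas → Thandi Kimura → Ulric Taylor → Fiona Rossi. That is 3 steps up, so Gopal Vargas is 3 levels below Fiona Rossi.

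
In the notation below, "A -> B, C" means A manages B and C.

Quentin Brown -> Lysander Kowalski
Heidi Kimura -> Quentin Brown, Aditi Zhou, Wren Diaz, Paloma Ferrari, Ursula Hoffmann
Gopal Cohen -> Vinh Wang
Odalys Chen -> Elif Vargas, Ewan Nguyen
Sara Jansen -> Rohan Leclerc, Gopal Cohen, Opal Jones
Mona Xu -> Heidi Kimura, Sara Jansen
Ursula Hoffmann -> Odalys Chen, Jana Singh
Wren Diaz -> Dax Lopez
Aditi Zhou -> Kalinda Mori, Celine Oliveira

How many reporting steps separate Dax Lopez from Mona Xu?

3

Chain from Dax Lopez up to Mona Xu: Dax Lopez → Wren Diaz → Heidi Kimura → Mona Xu. That is 3 steps up, so Dax Lopez is 3 levels below Mona Xu.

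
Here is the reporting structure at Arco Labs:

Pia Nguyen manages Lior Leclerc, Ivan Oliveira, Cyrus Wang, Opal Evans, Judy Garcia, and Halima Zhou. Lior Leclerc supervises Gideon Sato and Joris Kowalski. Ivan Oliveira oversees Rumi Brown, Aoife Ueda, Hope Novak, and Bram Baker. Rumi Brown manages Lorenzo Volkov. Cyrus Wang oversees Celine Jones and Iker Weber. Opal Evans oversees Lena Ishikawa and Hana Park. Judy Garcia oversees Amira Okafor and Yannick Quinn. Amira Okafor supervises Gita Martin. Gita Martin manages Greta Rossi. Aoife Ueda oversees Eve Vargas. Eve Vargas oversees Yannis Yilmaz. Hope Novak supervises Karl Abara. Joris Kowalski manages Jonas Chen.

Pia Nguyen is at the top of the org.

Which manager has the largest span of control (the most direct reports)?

Pia Nguyen

Direct-report counts: Pia Nguyen has 6; Judy Garcia has 2; Amira Okafor has 1; Gita Martin has 1; Opal Evans has 2; Cyrus Wang has 2; Ivan Oliveira has 4; Hope Novak has 1; Aoife Ueda has 1; Eve Vargas has 1; Rumi Brown has 1; Lior Leclerc has 2; Joris Kowalski has 1. The largest is 6, held by Pia Nguyen.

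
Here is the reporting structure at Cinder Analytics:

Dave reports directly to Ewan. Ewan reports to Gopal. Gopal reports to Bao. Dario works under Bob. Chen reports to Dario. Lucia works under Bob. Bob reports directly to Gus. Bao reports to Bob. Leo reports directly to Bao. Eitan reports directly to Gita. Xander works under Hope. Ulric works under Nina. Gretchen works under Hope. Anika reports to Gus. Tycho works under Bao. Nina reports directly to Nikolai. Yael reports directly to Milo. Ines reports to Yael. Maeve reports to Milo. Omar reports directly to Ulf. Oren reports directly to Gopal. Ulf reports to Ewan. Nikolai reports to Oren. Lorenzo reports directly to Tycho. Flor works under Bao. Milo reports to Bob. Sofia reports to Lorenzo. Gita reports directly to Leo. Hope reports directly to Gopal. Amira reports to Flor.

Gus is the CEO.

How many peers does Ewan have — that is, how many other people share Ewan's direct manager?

2

Ewan reports to Gopal. Gopal's other direct reports are Hope, Oren — 2 peers.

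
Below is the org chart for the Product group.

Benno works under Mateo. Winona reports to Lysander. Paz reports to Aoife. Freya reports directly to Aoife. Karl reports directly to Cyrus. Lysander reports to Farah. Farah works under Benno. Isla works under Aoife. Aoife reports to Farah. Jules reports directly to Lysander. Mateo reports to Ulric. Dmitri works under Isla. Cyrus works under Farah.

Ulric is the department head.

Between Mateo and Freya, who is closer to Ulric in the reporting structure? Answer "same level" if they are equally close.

Mateo is 1 level below Ulric; Freya is 5. Mateo is higher.

Mateo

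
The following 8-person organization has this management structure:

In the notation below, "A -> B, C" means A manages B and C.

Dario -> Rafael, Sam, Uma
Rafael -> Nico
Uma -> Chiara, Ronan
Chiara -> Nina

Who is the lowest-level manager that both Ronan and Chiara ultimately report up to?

Ronan's chain of managers is Uma, Dario. Chiara's chain of managers is Uma, Dario. The first manager that appears in both chains is Uma.

Uma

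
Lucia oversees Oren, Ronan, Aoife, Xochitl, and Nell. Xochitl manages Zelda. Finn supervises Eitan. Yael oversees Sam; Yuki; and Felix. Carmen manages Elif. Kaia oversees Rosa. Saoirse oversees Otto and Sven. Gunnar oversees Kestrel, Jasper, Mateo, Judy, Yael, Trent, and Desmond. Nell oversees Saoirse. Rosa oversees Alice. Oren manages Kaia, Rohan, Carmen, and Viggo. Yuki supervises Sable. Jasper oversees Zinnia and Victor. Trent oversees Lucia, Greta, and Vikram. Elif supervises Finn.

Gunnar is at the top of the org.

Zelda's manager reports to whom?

Zelda reports to Xochitl, and Xochitl reports to Lucia. So Zelda's skip-level manager is Lucia.

Lucia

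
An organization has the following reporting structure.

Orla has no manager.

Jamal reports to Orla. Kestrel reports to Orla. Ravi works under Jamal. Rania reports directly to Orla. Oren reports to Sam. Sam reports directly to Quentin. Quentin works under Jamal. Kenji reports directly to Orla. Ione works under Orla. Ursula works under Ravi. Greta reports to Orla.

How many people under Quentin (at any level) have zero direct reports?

1

The only person in Quentin's organization with no one reporting to them is Oren. That is 1.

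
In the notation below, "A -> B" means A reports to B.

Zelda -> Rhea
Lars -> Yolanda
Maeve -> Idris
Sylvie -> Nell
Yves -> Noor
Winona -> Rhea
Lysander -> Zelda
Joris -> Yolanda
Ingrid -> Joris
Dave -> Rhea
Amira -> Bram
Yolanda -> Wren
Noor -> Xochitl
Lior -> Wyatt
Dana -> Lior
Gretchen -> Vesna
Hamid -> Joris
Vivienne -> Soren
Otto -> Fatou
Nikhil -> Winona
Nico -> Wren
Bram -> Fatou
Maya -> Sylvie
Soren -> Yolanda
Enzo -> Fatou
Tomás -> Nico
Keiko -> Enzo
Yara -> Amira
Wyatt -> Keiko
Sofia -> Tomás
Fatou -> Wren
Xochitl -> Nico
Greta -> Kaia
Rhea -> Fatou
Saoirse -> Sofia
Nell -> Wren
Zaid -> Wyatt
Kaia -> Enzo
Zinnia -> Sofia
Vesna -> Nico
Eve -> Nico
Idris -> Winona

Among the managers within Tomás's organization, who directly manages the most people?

Sofia

Direct-report counts within Tomás's organization: Tomás has 1; Sofia has 2. The largest is 2, held by Sofia.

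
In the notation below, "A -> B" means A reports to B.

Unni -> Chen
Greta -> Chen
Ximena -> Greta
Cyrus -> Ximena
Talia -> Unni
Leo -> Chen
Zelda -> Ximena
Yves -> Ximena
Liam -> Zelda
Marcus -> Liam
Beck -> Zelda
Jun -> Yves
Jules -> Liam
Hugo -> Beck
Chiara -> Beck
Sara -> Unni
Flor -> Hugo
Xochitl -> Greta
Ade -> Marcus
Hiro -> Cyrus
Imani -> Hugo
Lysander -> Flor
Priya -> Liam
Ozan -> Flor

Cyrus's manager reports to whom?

Greta

Cyrus reports to Ximena, and Ximena reports to Greta. So Cyrus's skip-level manager is Greta.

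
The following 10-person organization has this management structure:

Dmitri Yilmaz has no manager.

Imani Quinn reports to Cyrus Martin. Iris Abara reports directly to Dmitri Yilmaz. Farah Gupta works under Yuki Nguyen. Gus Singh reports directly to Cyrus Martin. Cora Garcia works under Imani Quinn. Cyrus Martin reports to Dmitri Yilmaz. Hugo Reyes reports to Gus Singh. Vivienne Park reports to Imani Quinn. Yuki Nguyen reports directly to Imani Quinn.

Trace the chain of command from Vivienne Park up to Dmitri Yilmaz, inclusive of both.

Vivienne Park -> Imani Quinn -> Cyrus Martin -> Dmitri Yilmaz

Vivienne Park reports to Imani Quinn. Imani Quinn reports to Cyrus Martin. Cyrus Martin reports to Dmitri Yilmaz. Dmitri Yilmaz is at the top.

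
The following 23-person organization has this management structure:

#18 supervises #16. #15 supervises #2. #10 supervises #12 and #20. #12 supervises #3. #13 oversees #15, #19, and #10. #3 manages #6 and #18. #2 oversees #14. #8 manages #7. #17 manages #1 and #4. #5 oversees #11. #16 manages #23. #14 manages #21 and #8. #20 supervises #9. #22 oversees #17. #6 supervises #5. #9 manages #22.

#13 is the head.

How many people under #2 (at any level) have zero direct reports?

The people in #2's organization with no one reporting to them are #7, #21. That is 2.

2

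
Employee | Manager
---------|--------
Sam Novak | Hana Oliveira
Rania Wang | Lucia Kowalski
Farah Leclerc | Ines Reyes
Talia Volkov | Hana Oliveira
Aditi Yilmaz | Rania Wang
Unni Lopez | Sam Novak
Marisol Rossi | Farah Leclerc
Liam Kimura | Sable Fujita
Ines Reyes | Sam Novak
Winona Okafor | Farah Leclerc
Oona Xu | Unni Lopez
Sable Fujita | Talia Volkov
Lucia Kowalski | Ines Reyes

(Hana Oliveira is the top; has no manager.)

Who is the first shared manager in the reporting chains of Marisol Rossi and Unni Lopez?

Sam Novak

Marisol Rossi's chain of managers is Farah Leclerc, Ines Reyes, Sam Novak, Hana Oliveira. Unni Lopez's chain of managers is Sam Novak, Hana Oliveira. The first manager that appears in both chains is Sam Novak.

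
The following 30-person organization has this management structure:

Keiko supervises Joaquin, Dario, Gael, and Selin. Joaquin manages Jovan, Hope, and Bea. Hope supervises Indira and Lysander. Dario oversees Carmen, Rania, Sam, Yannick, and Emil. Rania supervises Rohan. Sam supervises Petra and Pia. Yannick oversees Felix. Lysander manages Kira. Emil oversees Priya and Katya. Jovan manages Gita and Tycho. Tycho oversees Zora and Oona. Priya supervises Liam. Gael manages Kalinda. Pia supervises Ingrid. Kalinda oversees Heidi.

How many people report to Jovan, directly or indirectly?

Jovan directly manages Tycho, Gita. Under Tycho: Oona, Zora (2). Gita has no reports. So Jovan's organization is 2 direct reports plus everyone under them: 3 + 1 = 4.

4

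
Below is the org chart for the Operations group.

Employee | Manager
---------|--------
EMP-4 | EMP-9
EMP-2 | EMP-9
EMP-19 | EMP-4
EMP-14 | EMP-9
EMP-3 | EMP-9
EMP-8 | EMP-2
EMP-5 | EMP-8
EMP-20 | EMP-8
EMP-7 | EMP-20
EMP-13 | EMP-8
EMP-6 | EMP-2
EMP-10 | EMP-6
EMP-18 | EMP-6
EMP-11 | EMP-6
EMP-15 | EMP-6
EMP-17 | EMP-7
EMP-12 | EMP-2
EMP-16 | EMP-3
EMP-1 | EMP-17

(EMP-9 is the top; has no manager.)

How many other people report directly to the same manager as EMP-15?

3

EMP-15 reports to EMP-6. EMP-6's other direct reports are EMP-10, EMP-18, EMP-11 — 3 peers.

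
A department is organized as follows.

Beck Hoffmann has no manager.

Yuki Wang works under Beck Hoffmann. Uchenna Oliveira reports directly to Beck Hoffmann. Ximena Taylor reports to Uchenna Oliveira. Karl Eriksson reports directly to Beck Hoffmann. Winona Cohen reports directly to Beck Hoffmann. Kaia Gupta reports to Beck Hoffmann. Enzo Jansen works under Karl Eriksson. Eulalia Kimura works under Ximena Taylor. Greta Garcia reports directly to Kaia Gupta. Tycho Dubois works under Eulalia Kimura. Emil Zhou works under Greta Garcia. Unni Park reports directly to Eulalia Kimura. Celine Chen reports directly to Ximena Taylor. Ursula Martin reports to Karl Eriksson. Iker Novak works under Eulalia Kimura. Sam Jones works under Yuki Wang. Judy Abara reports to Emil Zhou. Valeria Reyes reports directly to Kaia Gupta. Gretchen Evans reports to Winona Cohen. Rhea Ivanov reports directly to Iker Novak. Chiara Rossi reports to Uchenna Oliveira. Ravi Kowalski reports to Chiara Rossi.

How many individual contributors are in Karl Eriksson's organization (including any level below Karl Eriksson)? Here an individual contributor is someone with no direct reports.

The people in Karl Eriksson's organization with no one reporting to them are Ursula Martin, Enzo Jansen. That is 2.

2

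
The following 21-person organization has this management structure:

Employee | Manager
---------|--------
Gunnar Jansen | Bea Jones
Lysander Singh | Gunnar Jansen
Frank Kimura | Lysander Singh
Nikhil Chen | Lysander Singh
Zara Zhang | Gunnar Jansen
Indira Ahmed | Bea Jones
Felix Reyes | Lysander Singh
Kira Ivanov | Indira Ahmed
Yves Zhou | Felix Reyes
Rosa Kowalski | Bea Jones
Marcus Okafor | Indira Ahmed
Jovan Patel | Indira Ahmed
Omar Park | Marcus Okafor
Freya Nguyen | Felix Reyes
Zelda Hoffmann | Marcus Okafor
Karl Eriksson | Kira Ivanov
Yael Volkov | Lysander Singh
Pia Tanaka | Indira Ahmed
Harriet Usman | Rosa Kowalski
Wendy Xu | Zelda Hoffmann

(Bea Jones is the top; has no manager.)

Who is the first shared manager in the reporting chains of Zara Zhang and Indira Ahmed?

Zara Zhang's chain of managers is Gunnar Jansen, Bea Jones. Indira Ahmed's chain of managers is Bea Jones. The first manager that appears in both chains is Bea Jones.

Bea Jones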